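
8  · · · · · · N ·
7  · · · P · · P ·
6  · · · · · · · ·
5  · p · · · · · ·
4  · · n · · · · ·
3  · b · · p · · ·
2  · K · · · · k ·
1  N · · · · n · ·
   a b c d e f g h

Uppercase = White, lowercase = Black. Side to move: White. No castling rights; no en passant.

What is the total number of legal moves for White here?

White to move; king on b2.
In check: yes, from the black knight on c4.
Legal moves: Kc3, Kxb3, Kc1, Kb1.
Count: 4.

4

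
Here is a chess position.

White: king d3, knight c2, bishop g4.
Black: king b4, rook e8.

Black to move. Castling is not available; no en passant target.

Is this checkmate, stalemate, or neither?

Black to move; black king on b4.
In check: yes, from the white knight on c2.
Legal moves for Black: Kc5, Kb5, Ka5, Ka4, Kb3.
Black is in check but has 5 legal moves → neither.

neither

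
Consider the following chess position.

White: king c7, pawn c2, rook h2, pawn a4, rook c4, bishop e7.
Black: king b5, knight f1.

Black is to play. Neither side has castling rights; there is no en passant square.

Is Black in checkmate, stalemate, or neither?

Black to move; black king on b5.
In check: yes, from the white pawn on a4.
King squares — a4: attacked by Rc4; b4: attacked by Rc4; c4: available; a5: available; c5: attacked by Rc4; a6: available; b6: attacked by Kc7; c6: attacked by Rc4.
Legal moves for Black: Ka6, Ka5, Kxc4.
Black is in check but has 3 legal moves → neither.

neither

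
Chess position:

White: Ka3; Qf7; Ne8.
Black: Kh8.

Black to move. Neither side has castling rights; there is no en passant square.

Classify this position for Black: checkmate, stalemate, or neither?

Black to move; black king on h8.
In check: no.
King squares — g7: attacked by Qf7; h7: attacked by Qf7; g8: attacked by Qf7.
Legal moves for Black: none.
Not in check and no legal moves → stalemate.

stalemate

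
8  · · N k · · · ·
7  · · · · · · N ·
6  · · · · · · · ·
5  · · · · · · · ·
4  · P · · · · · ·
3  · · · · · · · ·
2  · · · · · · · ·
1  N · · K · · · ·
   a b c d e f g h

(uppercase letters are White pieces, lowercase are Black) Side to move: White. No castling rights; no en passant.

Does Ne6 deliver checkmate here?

After Ne6: black king on d8; in check: yes, from the white knight on e6.
Black has 3 legal replies: Ke8, Kxc8, Kd7.
In check but a legal move exists → not checkmate.

no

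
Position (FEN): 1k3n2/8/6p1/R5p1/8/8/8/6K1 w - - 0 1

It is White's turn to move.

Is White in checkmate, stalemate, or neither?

neither

White to move; white king on g1.
In check: no.
Legal moves for White: Ra8+, Ra7, Ra6, Rxg5, Rf5, Re5, Rd5, Rc5, Rb5+, Ra4, Ra3, Ra2, Ra1, Kh2, Kg2, Kf2, Kh1, Kf1.
White has 18 legal moves and is not in check → neither.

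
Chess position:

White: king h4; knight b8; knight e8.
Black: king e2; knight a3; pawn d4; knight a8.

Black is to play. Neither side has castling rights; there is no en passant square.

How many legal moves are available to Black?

15

Black to move; king on e2.
In check: no.
Legal moves: Nc7, Nb6, Nb5, Nc4, Nc2, Nb1, Kf3, Ke3, Kd3, Kf2, Kd2, Kf1, Ke1, Kd1, d3.
Count: 15.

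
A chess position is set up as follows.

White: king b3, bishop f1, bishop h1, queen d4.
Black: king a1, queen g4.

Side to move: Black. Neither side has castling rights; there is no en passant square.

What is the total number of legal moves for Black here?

Black to move; king on a1.
In check: yes, from the white queen on d4.
Legal moves: Kb1, Qxd4.
Count: 2.

2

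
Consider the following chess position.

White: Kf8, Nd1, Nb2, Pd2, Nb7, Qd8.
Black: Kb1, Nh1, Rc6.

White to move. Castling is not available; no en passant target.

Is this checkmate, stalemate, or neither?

neither

White to move; white king on f8.
In check: no.
Legal moves for White include: Kg8, Ke8, Kg7, Kf7, Ke7, Qe8, Qc8, Qb8, Qa8, Qe7, Qd7, Qc7, Qf6, Qd6, Qb6, Qg5, Qd5, Qa5, ... (list truncated; more exist).
White has legal moves and is not in check → neither.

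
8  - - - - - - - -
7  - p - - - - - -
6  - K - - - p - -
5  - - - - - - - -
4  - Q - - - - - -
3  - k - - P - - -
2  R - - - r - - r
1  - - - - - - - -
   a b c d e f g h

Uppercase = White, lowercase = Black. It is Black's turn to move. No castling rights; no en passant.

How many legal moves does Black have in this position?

Black to move; king on b3.
In check: yes, from the white queen on b4.
Legal moves: Kxb4, Kxa2.
Count: 2.

2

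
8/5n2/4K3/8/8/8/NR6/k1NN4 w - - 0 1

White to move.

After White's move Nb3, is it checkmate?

yes

After Nb3: black king on a1; in check: yes, from the white knight on b3.
King squares — b1: attacked by Rb2; a2: attacked by Rb2; b2: attacked by Nd1.
Black has no legal moves → checkmate.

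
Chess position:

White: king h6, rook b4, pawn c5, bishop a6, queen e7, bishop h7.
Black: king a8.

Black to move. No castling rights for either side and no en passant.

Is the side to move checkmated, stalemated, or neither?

Black to move; black king on a8.
In check: no.
King squares — a7: attacked by Qe7; b7: attacked by Rb4; b8: attacked by Rb4.
Legal moves for Black: none.
Not in check and no legal moves → stalemate.

stalemate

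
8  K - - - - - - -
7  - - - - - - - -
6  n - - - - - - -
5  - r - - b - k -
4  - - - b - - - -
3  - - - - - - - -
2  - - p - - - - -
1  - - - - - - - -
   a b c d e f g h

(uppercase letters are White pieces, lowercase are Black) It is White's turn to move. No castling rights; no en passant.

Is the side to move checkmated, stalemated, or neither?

White to move; white king on a8.
In check: no.
King squares — a7: attacked by Bd4; b7: attacked by Rb5; b8: attacked by Rb5.
Legal moves for White: none.
Not in check and no legal moves → stalemate.

stalemate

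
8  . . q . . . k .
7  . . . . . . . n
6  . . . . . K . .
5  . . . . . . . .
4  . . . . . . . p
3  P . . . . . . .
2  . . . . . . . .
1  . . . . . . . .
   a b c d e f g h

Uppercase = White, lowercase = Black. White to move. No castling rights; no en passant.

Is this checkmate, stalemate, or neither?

neither

White to move; white king on f6.
In check: yes, from the black knight on h7.
Legal moves for White: Ke7, Kg6, Ke5.
White is in check but has 3 legal moves → neither.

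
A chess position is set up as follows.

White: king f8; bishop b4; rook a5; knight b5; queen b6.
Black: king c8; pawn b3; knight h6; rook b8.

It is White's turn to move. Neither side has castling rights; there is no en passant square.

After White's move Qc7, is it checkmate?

After Qc7: black king on c8; in check: yes, from the white queen on c7.
King squares — b7: attacked by Qc7; c7: attacked by Nb5; d7: attacked by Qc7; b8: own rook; d8: attacked by Qc7.
Black has no legal moves → checkmate.

yes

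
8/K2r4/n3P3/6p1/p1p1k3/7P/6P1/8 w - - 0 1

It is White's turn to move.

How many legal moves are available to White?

4

White to move; king on a7.
In check: yes, from the black rook on d7.
Legal moves: Ka8, Kb6, Kxa6, exd7.
Count: 4.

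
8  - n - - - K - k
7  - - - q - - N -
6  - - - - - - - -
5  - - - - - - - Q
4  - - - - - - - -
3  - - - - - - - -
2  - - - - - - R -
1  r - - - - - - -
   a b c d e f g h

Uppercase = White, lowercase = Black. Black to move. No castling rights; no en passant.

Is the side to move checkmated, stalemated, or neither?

Black to move; black king on h8.
In check: yes, from the white queen on h5.
King squares — g7: attacked by Rg2; h7: attacked by Qh5; g8: attacked by Kf8.
Legal moves for Black: none.
In check with no legal moves → checkmate.

checkmate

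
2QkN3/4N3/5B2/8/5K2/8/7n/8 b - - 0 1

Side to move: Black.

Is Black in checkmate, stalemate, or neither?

checkmate

Black to move; black king on d8.
In check: yes, from the white queen on c8.
King squares — c7: attacked by Qc8; d7: attacked by Qc8; e7: attacked by Bf6; c8: attacked by Ne7; e8: attacked by Qc8.
Legal moves for Black: none.
In check with no legal moves → checkmate.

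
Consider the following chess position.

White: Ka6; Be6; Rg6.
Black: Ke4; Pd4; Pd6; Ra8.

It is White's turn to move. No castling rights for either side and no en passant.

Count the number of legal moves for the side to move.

3

White to move; king on a6.
In check: yes, from the black rook on a8.
Legal moves: Kb7, Kb6, Kb5.
Count: 3.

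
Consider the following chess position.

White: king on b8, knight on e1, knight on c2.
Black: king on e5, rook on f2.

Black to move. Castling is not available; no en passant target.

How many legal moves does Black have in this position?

Black to move; king on e5.
In check: no.
Legal moves: Kf6, Ke6, Kd6, Kf5, Kd5, Kf4, Ke4, Rf8+, Rf7, Rf6, Rf5, Rf4, Rf3, Rh2, Rg2, Re2, Rd2, Rxc2, Rf1.
Count: 19.

19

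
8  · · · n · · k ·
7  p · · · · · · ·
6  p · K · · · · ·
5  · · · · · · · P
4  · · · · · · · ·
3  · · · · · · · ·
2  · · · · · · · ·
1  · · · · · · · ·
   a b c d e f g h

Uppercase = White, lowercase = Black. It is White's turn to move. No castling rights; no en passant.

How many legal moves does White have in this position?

White to move; king on c6.
In check: yes, from the black knight on d8.
Legal moves: Kd7, Kc7, Kd6, Kd5, Kc5.
Count: 5.

5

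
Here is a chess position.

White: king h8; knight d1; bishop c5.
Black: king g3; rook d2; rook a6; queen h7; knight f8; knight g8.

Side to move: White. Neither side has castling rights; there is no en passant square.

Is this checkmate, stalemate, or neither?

White to move; white king on h8.
In check: yes, from the black queen on h7.
King squares — g7: attacked by Qh7; h7: attacked by Nf8; g8: attacked by Qh7.
Legal moves for White: none.
In check with no legal moves → checkmate.

checkmate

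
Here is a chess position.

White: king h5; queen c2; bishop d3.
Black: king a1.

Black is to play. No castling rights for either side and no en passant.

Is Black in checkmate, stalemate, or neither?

stalemate

Black to move; black king on a1.
In check: no.
King squares — b1: attacked by Qc2; a2: attacked by Qc2; b2: attacked by Qc2.
Legal moves for Black: none.
Not in check and no legal moves → stalemate.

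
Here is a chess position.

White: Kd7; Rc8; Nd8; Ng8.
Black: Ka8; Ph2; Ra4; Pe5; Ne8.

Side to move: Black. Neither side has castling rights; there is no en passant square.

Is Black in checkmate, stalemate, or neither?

neither

Black to move; black king on a8.
In check: yes, from the white rook on c8.
Legal moves for Black: Ka7.
Black is in check but has 1 legal move → neither.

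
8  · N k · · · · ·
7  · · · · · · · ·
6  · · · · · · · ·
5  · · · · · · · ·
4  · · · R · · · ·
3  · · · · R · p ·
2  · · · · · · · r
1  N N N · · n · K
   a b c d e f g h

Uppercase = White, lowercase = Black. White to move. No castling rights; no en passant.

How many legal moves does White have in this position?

White to move; king on h1.
In check: yes, from the black rook on h2.
Legal moves: Kg1.
Count: 1.

1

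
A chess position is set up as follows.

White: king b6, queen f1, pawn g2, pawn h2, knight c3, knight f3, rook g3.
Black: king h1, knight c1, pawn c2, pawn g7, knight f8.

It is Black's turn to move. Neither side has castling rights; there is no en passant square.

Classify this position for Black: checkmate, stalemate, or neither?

Black to move; black king on h1.
In check: yes, from the white queen on f1.
King squares — g1: attacked by Qf1; g2: attacked by Qf1; h2: attacked by Nf3.
Legal moves for Black: none.
In check with no legal moves → checkmate.

checkmate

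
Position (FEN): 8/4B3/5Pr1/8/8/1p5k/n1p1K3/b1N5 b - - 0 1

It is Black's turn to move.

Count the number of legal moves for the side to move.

Black to move; king on h3.
In check: no.
Legal moves: Rg8, Rg7, Rh6, Rxf6, Rg5, Rg4, Rg3, Rg2+, Rg1, Kh4, Kg4, Kg3, Kh2, Kg2, Nb4, Nc3+, Nxc1+, Bxf6, Be5, Bd4, Bc3, Bb2, b2.
Count: 23.

23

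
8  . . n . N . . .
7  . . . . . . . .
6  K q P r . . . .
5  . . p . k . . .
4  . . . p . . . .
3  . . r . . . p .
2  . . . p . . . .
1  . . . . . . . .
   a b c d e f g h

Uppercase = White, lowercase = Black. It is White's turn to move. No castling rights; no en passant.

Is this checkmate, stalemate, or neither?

White to move; white king on a6.
In check: yes, from the black queen on b6.
King squares — a5: attacked by Qb6; b5: attacked by Qb6; b6: attacked by Nc8; a7: attacked by Qb6; b7: attacked by Qb6.
Legal moves for White: none.
In check with no legal moves → checkmate.

checkmate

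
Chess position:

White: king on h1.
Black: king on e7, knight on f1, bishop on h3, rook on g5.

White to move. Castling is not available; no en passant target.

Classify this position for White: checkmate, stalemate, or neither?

stalemate

White to move; white king on h1.
In check: no.
King squares — g1: attacked by Rg5; g2: attacked by Bh3; h2: attacked by Nf1.
Legal moves for White: none.
Not in check and no legal moves → stalemate.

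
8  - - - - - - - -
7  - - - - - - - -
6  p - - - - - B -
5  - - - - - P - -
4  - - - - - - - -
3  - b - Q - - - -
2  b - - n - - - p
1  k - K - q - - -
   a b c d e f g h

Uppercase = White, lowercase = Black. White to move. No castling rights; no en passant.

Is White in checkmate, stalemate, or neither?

White to move; white king on c1.
In check: yes, from the black queen on e1.
King squares — b1: attacked by Ka1; d1: attacked by Qe1; b2: attacked by Ka1; c2: attacked by Bb3; d2: attacked by Qe1.
Legal moves for White: none.
In check with no legal moves → checkmate.

checkmate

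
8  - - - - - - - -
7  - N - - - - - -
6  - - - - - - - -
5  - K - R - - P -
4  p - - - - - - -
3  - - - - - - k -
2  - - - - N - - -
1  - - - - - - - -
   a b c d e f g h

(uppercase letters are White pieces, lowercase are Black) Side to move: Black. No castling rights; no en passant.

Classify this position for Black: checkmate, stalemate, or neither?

neither

Black to move; black king on g3.
In check: yes, from the white knight on e2.
Legal moves for Black: Kh4, Kg4, Kh3, Kf3, Kh2, Kg2, Kf2.
Black is in check but has 7 legal moves → neither.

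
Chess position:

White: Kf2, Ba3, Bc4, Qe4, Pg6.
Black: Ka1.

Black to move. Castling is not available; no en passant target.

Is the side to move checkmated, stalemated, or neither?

Black to move; black king on a1.
In check: no.
King squares — b1: attacked by Qe4; a2: attacked by Bc4; b2: attacked by Ba3.
Legal moves for Black: none.
Not in check and no legal moves → stalemate.

stalemate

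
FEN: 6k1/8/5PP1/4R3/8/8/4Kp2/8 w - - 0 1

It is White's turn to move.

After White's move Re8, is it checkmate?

After Re8: black king on g8; in check: yes, from the white rook on e8.
King squares — f7: attacked by Pg6; g7: attacked by Pf6; h7: attacked by Pg6; f8: attacked by Re8; h8: attacked by Re8.
Black has no legal moves → checkmate.

yes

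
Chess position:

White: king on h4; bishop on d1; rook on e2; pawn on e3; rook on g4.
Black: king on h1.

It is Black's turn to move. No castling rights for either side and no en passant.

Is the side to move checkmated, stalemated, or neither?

stalemate

Black to move; black king on h1.
In check: no.
King squares — g1: attacked by Rg4; g2: attacked by Re2; h2: attacked by Re2.
Legal moves for Black: none.
Not in check and no legal moves → stalemate.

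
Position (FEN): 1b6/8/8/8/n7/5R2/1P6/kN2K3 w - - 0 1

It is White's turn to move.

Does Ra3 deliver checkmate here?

After Ra3: black king on a1; in check: yes, from the white rook on a3.
Black has 2 legal replies: Kxb2, Kxb1.
In check but a legal move exists → not checkmate.

no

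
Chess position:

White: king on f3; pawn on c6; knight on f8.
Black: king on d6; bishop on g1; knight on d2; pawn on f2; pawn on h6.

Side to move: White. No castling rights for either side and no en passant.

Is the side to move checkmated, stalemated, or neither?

neither

White to move; white king on f3.
In check: yes, from the black knight on d2.
King squares — e2: available; f2: attacked by Bg1; g2: available; e3: available; g3: available; e4: attacked by Nd2; f4: available; g4: available.
Legal moves for White: Kg4, Kf4, Kg3, Ke3, Kg2, Ke2.
White is in check but has 6 legal moves → neither.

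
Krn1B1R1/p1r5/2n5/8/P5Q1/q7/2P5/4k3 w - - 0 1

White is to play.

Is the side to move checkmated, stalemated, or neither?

White to move; white king on a8.
In check: yes, from the black rook on b8.
King squares — a7: attacked by Nc6; b7: attacked by Rc7; b8: attacked by Nc6.
Legal moves for White: none.
In check with no legal moves → checkmate.

checkmate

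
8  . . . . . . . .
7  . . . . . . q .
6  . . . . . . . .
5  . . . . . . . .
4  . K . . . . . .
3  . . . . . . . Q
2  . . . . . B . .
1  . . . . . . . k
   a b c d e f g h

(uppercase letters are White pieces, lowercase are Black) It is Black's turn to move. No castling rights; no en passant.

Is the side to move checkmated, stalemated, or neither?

checkmate

Black to move; black king on h1.
In check: yes, from the white queen on h3.
King squares — g1: attacked by Bf2; g2: attacked by Qh3; h2: attacked by Qh3.
Legal moves for Black: none.
In check with no legal moves → checkmate.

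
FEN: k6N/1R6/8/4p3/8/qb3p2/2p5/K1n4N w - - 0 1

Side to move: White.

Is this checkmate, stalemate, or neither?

White to move; white king on a1.
In check: yes, from the black queen on a3.
King squares — b1: attacked by Pc2; a2: attacked by Nc1; b2: attacked by Qa3.
Legal moves for White: none.
In check with no legal moves → checkmate.

checkmate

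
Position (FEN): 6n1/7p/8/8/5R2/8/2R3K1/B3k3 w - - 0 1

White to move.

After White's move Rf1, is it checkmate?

yes

After Rf1: black king on e1; in check: yes, from the white rook on f1.
King squares — d1: attacked by Rf1; f1: attacked by Kg2; d2: attacked by Rc2; e2: attacked by Rc2; f2: attacked by Rf1.
Black has no legal moves → checkmate.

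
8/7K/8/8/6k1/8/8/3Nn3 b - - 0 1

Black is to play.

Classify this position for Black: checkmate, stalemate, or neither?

neither

Black to move; black king on g4.
In check: no.
Legal moves for Black: Kh5, Kg5, Kf5, Kh4, Kf4, Kh3, Kg3, Kf3, Nf3, Nd3, Ng2, Nc2.
Black has 12 legal moves and is not in check → neither.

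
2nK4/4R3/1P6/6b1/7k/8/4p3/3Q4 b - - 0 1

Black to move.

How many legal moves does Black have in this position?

23

Black to move; king on h4.
In check: no.
Legal moves: Nxe7, Na7, Nd6, Nxb6, Bxe7+, Bh6, Bf6, Bf4, Be3, Bd2, Bc1, Kh5, Kg4, Kh3, Kg3, exd1=Q+, exd1=R+, exd1=B, exd1=N, e1=Q, e1=R, e1=B, e1=N.
Count: 23.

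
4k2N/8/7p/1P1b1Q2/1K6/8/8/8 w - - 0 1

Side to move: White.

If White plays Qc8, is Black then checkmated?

no

After Qc8: black king on e8; in check: yes, from the white queen on c8.
Black has 1 legal reply: Ke7.
In check but a legal move exists → not checkmate.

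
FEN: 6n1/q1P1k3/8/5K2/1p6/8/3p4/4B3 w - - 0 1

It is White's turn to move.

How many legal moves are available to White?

14

White to move; king on f5.
In check: no.
Legal moves: Kg6, Kg5, Ke5, Kg4, Kf4, Ke4, Bh4+, Bg3, Bf2, Bxd2, c8=Q, c8=R, c8=B, c8=N+.
Count: 14.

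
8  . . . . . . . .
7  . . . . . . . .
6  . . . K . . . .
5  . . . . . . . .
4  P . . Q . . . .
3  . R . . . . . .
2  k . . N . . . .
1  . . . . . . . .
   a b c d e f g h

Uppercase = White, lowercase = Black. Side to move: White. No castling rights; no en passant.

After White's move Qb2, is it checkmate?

After Qb2: black king on a2; in check: yes, from the white queen on b2.
King squares — a1: attacked by Qb2; b1: attacked by Qb2; b2: attacked by Rb3; a3: attacked by Qb2; b3: attacked by Qb2.
Black has no legal moves → checkmate.

yes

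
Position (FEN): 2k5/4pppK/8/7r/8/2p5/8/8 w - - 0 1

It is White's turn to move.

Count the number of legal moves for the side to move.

White to move; king on h7.
In check: yes, from the black rook on h5.
Legal moves: Kg8, Kxg7.
Count: 2.

2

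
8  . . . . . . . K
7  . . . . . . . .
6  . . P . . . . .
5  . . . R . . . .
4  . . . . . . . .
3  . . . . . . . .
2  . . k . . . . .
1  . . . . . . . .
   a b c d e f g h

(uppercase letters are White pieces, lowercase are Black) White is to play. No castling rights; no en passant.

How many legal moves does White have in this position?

White to move; king on h8.
In check: no.
Legal moves: Kg8, Kh7, Kg7, Rd8, Rd7, Rd6, Rh5, Rg5, Rf5, Re5, Rc5+, Rb5, Ra5, Rd4, Rd3, Rd2+, Rd1, c7.
Count: 18.

18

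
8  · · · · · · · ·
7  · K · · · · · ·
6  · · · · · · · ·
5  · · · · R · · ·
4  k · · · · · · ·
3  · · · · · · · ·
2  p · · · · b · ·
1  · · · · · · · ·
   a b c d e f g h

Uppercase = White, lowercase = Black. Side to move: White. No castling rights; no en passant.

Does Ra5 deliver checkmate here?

no

After Ra5: black king on a4; in check: yes, from the white rook on a5.
Black has 3 legal replies: Kxa5, Kb4, Kb3.
In check but a legal move exists → not checkmate.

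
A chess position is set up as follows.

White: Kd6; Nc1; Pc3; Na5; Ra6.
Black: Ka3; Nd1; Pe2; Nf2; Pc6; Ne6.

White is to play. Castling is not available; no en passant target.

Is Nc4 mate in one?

yes

After Nc4: black king on a3; in check: yes, from the white knight on c4 and the white rook on a6.
King squares — a2: attacked by Nc1; b2: attacked by Nc4; b3: attacked by Nc1; a4: attacked by Ra6; b4: attacked by Pc3.
Black has no legal moves → checkmate.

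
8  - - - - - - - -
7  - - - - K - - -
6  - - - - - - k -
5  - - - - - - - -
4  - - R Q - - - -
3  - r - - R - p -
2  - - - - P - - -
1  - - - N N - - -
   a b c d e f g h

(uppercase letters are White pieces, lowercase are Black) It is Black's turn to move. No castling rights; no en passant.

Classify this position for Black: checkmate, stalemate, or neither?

Black to move; black king on g6.
In check: no.
Legal moves for Black: Kh7, Kh6, Kh5, Kg5, Kf5, Rb8, Rb7+, Rb6, Rb5, Rb4, Rxe3+, Rd3, Rc3, Ra3, Rb2, Rb1, g2.
Black has 17 legal moves and is not in check → neither.

neither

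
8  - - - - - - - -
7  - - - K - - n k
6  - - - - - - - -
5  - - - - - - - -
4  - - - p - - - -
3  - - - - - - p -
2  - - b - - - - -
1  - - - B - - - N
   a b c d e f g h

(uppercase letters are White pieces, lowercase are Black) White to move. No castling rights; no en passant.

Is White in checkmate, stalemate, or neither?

White to move; white king on d7.
In check: no.
Legal moves for White: Kd8, Kc8, Ke7, Kc7, Kd6, Kc6, Nxg3, Nf2, Bh5, Bg4, Bf3, Be2, Bxc2+.
White has 13 legal moves and is not in check → neither.

neither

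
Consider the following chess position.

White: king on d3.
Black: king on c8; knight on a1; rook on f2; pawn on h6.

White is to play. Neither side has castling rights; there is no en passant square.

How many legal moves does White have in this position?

White to move; king on d3.
In check: no.
Legal moves: Ke4, Kd4, Kc4, Ke3, Kc3.
Count: 5.

5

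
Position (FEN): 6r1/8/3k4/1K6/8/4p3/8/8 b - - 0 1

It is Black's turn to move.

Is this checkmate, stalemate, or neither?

neither

Black to move; black king on d6.
In check: no.
Legal moves for Black include: Rh8, Rf8, Re8, Rd8, Rc8, Rb8+, Ra8, Rg7, Rg6, Rg5+, Rg4, Rg3, Rg2, Rg1, Ke7, Kd7, Kc7, Ke6, ... (list truncated; more exist).
Black has legal moves and is not in check → neither.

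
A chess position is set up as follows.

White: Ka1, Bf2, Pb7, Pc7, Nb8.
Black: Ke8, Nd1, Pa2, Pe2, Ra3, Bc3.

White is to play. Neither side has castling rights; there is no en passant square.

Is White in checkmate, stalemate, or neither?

checkmate

White to move; white king on a1.
In check: yes, from the black bishop on c3.
King squares — b1: attacked by Pa2; a2: attacked by Ra3; b2: attacked by Nd1.
Legal moves for White: none.
In check with no legal moves → checkmate.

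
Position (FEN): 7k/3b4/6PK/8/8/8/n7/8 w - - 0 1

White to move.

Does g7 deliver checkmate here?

After g7: black king on h8; in check: yes, from the white pawn on g7.
Black has 1 legal reply: Kg8.
In check but a legal move exists → not checkmate.

no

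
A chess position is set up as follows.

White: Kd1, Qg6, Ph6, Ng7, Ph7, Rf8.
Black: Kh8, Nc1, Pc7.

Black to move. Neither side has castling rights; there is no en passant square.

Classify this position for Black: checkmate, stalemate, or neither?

Black to move; black king on h8.
In check: yes, from the white rook on f8.
King squares — g7: attacked by Qg6; h7: attacked by Qg6; g8: attacked by Ph7.
Legal moves for Black: none.
In check with no legal moves → checkmate.

checkmate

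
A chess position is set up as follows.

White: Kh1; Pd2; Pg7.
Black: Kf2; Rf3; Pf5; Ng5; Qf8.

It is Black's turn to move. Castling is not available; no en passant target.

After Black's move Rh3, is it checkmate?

yes

After Rh3: white king on h1; in check: yes, from the black rook on h3.
King squares — g1: attacked by Kf2; g2: attacked by Kf2; h2: attacked by Rh3.
White has no legal moves → checkmate.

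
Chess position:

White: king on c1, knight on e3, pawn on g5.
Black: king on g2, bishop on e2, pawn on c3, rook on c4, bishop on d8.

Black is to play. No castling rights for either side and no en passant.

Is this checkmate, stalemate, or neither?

neither

Black to move; black king on g2.
In check: yes, from the white knight on e3.
Legal moves for Black: Kh3, Kg3, Kf3, Kh2, Kf2, Kh1, Kg1.
Black is in check but has 7 legal moves → neither.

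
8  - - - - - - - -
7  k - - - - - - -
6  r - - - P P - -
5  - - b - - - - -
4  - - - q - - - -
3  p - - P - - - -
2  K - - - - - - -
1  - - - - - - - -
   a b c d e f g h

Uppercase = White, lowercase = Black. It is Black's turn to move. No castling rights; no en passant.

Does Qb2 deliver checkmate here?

yes

After Qb2: white king on a2; in check: yes, from the black queen on b2.
King squares — a1: attacked by Qb2; b1: attacked by Qb2; b2: attacked by Pa3; a3: attacked by Qb2; b3: attacked by Qb2.
White has no legal moves → checkmate.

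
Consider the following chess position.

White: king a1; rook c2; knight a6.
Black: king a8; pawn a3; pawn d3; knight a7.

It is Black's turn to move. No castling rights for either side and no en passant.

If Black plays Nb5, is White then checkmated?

After Nb5: white king on a1; in check: no.
White is not in check, so this cannot be checkmate.

no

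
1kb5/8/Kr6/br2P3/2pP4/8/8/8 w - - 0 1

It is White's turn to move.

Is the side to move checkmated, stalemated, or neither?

White to move; white king on a6.
In check: yes, from the black rook on b6 and the black bishop on c8.
King squares — a5: attacked by Rb5; b5: attacked by Rb6; b6: attacked by Ba5; a7: attacked by Kb8; b7: attacked by Rb6.
Legal moves for White: none.
In check with no legal moves → checkmate.

checkmate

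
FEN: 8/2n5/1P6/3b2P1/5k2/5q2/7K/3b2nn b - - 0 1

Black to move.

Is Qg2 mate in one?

yes

After Qg2: white king on h2; in check: yes, from the black queen on g2.
King squares — g1: attacked by Qg2; h1: attacked by Qg2; g2: attacked by Bd5; g3: attacked by Nh1; h3: attacked by Ng1.
White has no legal moves → checkmate.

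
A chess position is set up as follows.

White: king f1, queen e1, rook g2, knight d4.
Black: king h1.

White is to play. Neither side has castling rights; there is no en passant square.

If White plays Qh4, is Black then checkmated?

yes

After Qh4: black king on h1; in check: yes, from the white queen on h4.
King squares — g1: attacked by Kf1; g2: attacked by Kf1; h2: attacked by Rg2.
Black has no legal moves → checkmate.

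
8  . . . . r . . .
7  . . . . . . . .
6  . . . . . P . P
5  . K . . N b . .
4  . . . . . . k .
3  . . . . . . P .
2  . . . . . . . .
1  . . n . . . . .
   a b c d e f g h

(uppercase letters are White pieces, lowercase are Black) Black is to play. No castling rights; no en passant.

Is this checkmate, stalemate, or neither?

Black to move; black king on g4.
In check: yes, from the white knight on e5.
King squares — f3: attacked by Ne5; g3: available; h3: available; f4: attacked by Pg3; h4: attacked by Pg3; f5: own bishop; g5: available; h5: available.
Legal moves for Black: Kh5, Kg5, Kh3, Kxg3, Rxe5+.
Black is in check but has 5 legal moves → neither.

neither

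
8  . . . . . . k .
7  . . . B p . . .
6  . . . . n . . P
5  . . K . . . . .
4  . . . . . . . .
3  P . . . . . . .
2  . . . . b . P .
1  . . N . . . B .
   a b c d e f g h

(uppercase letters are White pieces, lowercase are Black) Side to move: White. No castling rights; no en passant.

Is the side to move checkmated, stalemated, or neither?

neither

White to move; white king on c5.
In check: yes, from the black knight on e6.
King squares — b4: available; c4: attacked by Be2; d4: attacked by Ne6; b5: attacked by Be2; d5: available; b6: available; c6: available; d6: attacked by Pe7.
Legal moves for White: Kc6, Kb6, Kd5, Kb4, Bxe6+.
White is in check but has 5 legal moves → neither.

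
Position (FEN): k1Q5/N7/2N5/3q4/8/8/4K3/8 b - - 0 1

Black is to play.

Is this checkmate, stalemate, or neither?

checkmate

Black to move; black king on a8.
In check: yes, from the white queen on c8.
King squares — a7: attacked by Nc6; b7: attacked by Qc8; b8: attacked by Nc6.
Legal moves for Black: none.
In check with no legal moves → checkmate.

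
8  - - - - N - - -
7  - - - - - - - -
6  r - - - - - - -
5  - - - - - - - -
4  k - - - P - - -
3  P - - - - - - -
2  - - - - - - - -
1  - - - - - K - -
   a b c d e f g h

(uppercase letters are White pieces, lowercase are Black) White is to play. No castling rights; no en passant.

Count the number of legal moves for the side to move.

10

White to move; king on f1.
In check: no.
Legal moves: Ng7, Nc7, Nf6, Nd6, Kg2, Kf2, Ke2, Kg1, Ke1, e5.
Count: 10.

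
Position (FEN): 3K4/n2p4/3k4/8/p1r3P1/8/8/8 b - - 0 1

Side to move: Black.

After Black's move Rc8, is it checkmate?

yes

After Rc8: white king on d8; in check: yes, from the black rook on c8.
King squares — c7: attacked by Kd6; d7: attacked by Kd6; e7: attacked by Kd6; c8: attacked by Na7; e8: attacked by Rc8.
White has no legal moves → checkmate.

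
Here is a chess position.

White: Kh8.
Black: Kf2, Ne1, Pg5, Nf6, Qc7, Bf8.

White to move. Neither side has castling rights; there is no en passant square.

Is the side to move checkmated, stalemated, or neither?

stalemate

White to move; white king on h8.
In check: no.
King squares — g7: attacked by Qc7; h7: attacked by Nf6; g8: attacked by Nf6.
Legal moves for White: none.
Not in check and no legal moves → stalemate.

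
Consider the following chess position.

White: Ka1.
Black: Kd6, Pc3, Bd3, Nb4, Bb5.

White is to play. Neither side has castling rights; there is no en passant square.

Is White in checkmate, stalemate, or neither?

White to move; white king on a1.
In check: no.
King squares — b1: attacked by Bd3; a2: attacked by Nb4; b2: attacked by Pc3.
Legal moves for White: none.
Not in check and no legal moves → stalemate.

stalemate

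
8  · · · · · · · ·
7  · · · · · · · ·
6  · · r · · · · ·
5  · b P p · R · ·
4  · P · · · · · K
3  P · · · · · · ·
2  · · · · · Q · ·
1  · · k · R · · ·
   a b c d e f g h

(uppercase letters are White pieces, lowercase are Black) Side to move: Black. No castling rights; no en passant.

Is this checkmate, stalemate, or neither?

Black to move; black king on c1.
In check: yes, from the white rook on e1.
King squares — b1: attacked by Re1; d1: attacked by Re1; b2: attacked by Qf2; c2: attacked by Qf2; d2: attacked by Qf2.
Legal moves for Black: none.
In check with no legal moves → checkmate.

checkmate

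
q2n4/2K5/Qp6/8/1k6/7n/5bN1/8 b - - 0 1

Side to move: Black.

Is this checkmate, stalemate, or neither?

neither

Black to move; black king on b4.
In check: no.
Legal moves for Black include: Nf7, Nb7, Ne6+, Nc6, Qc8+, Qb8+, Qb7+, Qa7+, Qc6+, Qxa6, Qd5, Qe4, Qf3, Qxg2, Kc5, Kc3, Kb3, Ng5, ... (list truncated; more exist).
Black has legal moves and is not in check → neither.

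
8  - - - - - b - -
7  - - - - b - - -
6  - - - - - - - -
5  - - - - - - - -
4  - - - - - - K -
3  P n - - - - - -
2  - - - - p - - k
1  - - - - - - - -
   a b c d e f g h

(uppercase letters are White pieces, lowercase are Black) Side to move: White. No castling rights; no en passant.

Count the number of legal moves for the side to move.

White to move; king on g4.
In check: no.
Legal moves: Kh5, Kf5, Kf4, Kf3, a4.
Count: 5.

5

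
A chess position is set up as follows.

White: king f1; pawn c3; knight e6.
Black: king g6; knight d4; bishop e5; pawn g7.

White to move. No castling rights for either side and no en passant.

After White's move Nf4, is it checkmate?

no

After Nf4: black king on g6; in check: yes, from the white knight on f4.
Black has 7 legal replies: Kh7, Kf7, Kh6, Kf6, Kg5, Kf5, Bxf4.
In check but a legal move exists → not checkmate.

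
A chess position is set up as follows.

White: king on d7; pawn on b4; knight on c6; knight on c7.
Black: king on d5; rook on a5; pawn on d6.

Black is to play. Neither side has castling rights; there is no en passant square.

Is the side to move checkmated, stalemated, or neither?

neither

Black to move; black king on d5.
In check: yes, from the white knight on c7.
Legal moves for Black: Ke4, Kc4.
Black is in check but has 2 legal moves → neither.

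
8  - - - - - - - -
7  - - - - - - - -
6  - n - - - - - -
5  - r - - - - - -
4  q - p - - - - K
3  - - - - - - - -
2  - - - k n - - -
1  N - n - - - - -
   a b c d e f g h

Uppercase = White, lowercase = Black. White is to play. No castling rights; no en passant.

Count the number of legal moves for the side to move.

4

White to move; king on h4.
In check: no.
Legal moves: Kg4, Kh3, Nb3+, Nc2.
Count: 4.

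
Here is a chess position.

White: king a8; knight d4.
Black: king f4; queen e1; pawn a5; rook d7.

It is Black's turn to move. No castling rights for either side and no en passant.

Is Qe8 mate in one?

After Qe8: white king on a8; in check: yes, from the black queen on e8.
King squares — a7: attacked by Rd7; b7: attacked by Rd7; b8: attacked by Qe8.
White has no legal moves → checkmate.

yes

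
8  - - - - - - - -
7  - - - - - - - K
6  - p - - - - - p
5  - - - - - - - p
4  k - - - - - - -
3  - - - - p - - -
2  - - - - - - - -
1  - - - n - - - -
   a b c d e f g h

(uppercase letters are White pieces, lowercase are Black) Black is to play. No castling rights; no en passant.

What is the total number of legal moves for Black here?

Black to move; king on a4.
In check: no.
Legal moves: Kb5, Ka5, Kb4, Kb3, Ka3, Nc3, Nf2, Nb2, b5, h4, e2.
Count: 11.

11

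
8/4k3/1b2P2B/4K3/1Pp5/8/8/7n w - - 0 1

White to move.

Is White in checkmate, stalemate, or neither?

White to move; white king on e5.
In check: no.
Legal moves for White: Bf8+, Bg7, Bg5+, Bf4, Be3, Bd2, Bc1, Kf5, Kd5, Kf4, Ke4, b5.
White has 12 legal moves and is not in check → neither.

neither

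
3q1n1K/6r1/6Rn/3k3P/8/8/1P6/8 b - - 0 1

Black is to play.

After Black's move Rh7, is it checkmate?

After Rh7: white king on h8; in check: yes, from the black rook on h7.
King squares — g7: attacked by Rh7; h7: attacked by Nf8; g8: attacked by Nh6.
White has no legal moves → checkmate.

yes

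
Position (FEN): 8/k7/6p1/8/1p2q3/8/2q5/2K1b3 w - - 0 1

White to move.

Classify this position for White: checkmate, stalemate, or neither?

checkmate

White to move; white king on c1.
In check: yes, from the black queen on c2.
King squares — b1: attacked by Qc2; d1: attacked by Qc2; b2: attacked by Qc2; c2: attacked by Qe4; d2: attacked by Be1.
Legal moves for White: none.
In check with no legal moves → checkmate.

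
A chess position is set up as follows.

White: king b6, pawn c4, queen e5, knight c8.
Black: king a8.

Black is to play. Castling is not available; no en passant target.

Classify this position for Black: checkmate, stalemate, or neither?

stalemate

Black to move; black king on a8.
In check: no.
King squares — a7: attacked by Kb6; b7: attacked by Kb6; b8: attacked by Qe5.
Legal moves for Black: none.
Not in check and no legal moves → stalemate.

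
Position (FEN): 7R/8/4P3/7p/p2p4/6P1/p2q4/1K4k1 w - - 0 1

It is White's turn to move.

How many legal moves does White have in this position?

White to move; king on b1.
In check: yes, from the black pawn on a2.
Legal moves: Ka1.
Count: 1.

1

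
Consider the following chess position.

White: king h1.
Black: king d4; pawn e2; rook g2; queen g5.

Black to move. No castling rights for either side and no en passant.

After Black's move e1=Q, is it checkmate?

After e1=Q: white king on h1; in check: yes, from the black queen on e1.
King squares — g1: attacked by Qe1; g2: attacked by Qg5; h2: attacked by Rg2.
White has no legal moves → checkmate.

yes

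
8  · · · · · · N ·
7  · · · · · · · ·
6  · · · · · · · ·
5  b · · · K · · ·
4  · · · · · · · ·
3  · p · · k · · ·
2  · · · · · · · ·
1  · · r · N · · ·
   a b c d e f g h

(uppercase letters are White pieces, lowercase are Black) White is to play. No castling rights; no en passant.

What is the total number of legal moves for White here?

12

White to move; king on e5.
In check: no.
Legal moves: Ne7, Nh6, Nf6, Kf6, Ke6, Kd6, Kf5, Kd5, Nf3, Nd3, Ng2+, Nc2+.
Count: 12.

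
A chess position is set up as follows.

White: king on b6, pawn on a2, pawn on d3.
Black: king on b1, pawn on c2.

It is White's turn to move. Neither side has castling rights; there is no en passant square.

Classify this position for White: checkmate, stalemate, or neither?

neither

White to move; white king on b6.
In check: no.
Legal moves for White: Kc7, Kb7, Ka7, Kc6, Ka6, Kc5, Kb5, Ka5, d4, a3, a4.
White has 11 legal moves and is not in check → neither.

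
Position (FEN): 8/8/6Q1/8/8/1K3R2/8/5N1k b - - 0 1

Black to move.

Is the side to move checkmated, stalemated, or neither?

Black to move; black king on h1.
In check: no.
King squares — g1: attacked by Qg6; g2: attacked by Qg6; h2: attacked by Nf1.
Legal moves for Black: none.
Not in check and no legal moves → stalemate.

stalemate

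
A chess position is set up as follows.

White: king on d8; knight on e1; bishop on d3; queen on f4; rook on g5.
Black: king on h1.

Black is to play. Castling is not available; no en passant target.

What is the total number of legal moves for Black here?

0

Black to move; king on h1.
In check: no.
Legal moves: none.
Count: 0.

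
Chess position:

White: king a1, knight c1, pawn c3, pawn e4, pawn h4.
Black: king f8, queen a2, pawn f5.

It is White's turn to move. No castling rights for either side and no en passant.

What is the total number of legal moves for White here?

2

White to move; king on a1.
In check: yes, from the black queen on a2.
Legal moves: Kxa2, Nxa2.
Count: 2.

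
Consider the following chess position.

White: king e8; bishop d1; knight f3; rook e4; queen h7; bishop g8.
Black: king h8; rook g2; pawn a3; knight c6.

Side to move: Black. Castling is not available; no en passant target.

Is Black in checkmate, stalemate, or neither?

checkmate

Black to move; black king on h8.
In check: yes, from the white queen on h7.
King squares — g7: attacked by Qh7; h7: attacked by Bg8; g8: attacked by Qh7.
Legal moves for Black: none.
In check with no legal moves → checkmate.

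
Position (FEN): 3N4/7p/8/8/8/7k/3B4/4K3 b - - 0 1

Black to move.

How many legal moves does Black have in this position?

7

Black to move; king on h3.
In check: no.
Legal moves: Kh4, Kg4, Kg3, Kh2, Kg2, h6, h5.
Count: 7.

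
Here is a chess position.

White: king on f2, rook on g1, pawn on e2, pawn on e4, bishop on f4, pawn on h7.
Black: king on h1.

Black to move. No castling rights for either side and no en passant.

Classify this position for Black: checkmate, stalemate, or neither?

Black to move; black king on h1.
In check: yes, from the white rook on g1.
King squares — g1: attacked by Kf2; g2: attacked by Rg1; h2: attacked by Bf4.
Legal moves for Black: none.
In check with no legal moves → checkmate.

checkmate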